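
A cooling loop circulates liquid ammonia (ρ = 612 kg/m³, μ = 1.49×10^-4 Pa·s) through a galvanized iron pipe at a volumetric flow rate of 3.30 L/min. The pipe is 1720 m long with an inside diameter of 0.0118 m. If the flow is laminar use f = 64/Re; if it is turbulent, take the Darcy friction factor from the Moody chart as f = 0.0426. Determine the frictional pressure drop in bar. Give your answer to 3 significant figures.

Q = 3.30 L/min = 3.30/60000 = 5.5e-05 m³/s.
Cross-sectional area A = πD²/4 = π(0.0118)²/4 = 0.0001094 m²; mean velocity V = Q/A = 5.5e-05/0.0001094 = 0.5029 m/s.
Reynolds number Re = ρVD/μ = 612 · 0.5029 · 0.0118 / 0.000149 = 2.438e+04.
Re > 4000 → turbulent; use the Moody-chart value f = 0.0426.
Darcy-Weisbach: ΔP = f(L/D)(ρV²/2) = 0.0426·(1720/0.0118)·(612·0.5029²/2) = 0.0426·1.458e+05·77.4 = 4.806e+05 Pa.
ΔP = 4.806e+05 Pa = 4.81 bar.

ΔP ≈ 4.81 bar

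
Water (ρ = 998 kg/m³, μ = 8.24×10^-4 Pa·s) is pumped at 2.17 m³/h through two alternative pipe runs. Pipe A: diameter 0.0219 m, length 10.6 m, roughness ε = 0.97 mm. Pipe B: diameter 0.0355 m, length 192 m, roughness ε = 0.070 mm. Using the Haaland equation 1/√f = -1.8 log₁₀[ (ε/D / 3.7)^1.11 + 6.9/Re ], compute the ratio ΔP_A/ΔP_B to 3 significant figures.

ΔP_A/ΔP_B ≈ 1.50

Pipe A: V = Q/A = 0.0006028/0.0003767 = 1.6 m/s; Re = 4.245e+04; ε/D = 0.0443; Haaland → f = 0.06843; ΔP_A = f(L/D)(ρV²/2) = 4.232e+04 Pa.
Pipe B: V = Q/A = 0.0006028/0.0009898 = 0.609 m/s; Re = 2.618e+04; ε/D = 0.00197; Haaland → f = 0.02827; ΔP_B = f(L/D)(ρV²/2) = 2.829e+04 Pa.
ΔP_A/ΔP_B = 4.232e+04/2.829e+04 = 1.50.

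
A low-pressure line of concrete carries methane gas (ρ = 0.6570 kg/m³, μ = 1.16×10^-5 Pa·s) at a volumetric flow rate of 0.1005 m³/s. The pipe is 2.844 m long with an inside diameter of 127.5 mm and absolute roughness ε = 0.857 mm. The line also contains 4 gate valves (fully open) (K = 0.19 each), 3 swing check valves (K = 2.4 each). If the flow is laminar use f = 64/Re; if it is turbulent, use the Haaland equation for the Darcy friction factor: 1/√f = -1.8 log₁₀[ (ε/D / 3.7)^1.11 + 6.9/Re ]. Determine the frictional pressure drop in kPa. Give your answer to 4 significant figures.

ΔP ≈ 0.1777 kPa

Cross-sectional area A = πD²/4 = π(0.1275)²/4 = 0.01277 m²; mean velocity V = Q/A = 0.1005/0.01277 = 7.871 m/s.
Reynolds number Re = ρVD/μ = 0.657 · 7.871 · 0.1275 / 1.16e-05 = 5.684e+04.
Re > 4000 → turbulent. Relative roughness ε/D = 0.000857/0.1275 = 0.00672. Haaland: 1/√f = -1.8 log₁₀[(0.00672/3.7)^1.11 + 6.9/5.684e+04] = -1.8 log₁₀[0.000907 + 0.000121] = 5.378, so f = 0.03458.
Total minor-loss coefficient ΣK = 4·0.19 + 3·2.4 = 7.96.
ΔP = [f·L/D + ΣK]·(ρV²/2) = [0.03458·2.844/0.1275 + 7.96]·(0.657·7.871²/2) = [0.7713 + 7.96]·20.35 = 177.7 Pa.
ΔP = 177.7 Pa = 0.1777 kPa.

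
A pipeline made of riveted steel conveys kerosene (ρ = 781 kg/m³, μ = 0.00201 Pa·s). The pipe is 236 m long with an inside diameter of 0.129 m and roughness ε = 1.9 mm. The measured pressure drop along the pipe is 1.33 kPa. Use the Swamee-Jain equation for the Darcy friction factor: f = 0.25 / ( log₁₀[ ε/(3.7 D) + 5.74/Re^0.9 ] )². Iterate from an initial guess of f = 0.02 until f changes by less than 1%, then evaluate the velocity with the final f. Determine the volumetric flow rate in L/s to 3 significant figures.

Q ≈ 2.55 L/s

Rearranging Darcy-Weisbach: V = √(2·ΔP·D/(f·L·ρ)). With ε/D = 0.0019/0.129 = 0.0147, iterate starting from f = 0.02:
  f = 0.02 → V = √(2·1330·0.129/(0.02·236·781)) = 0.3051 m/s; Re = ρVD/μ = 1.529e+04; f → 0.04709
  f = 0.04709 → V = 0.1988 m/s; Re = 9966; f → 0.04871
  f = 0.04871 → V = 0.1955 m/s; Re = 9799; f → 0.04879
Converged (Δf/f < 1%). With the final f = 0.04879: V = √(2·1330·0.129/(0.04879·236·781)) = 0.1953 m/s.
Q = V·A = 0.1953·(π/4·0.129²) = 0.002553 m³/s = 2.55 L/s.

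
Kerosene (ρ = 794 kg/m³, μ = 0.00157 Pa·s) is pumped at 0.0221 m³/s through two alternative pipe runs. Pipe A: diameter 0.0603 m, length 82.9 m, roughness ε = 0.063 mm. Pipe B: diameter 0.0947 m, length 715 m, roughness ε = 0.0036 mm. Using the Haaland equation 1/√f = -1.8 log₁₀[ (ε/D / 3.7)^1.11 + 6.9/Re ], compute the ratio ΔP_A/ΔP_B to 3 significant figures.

ΔP_A/ΔP_B ≈ 1.40

Pipe A: V = Q/A = 0.0221/0.002856 = 7.739 m/s; Re = 2.36e+05; ε/D = 0.00104; Haaland → f = 0.02092; ΔP_A = f(L/D)(ρV²/2) = 6.837e+05 Pa.
Pipe B: V = Q/A = 0.0221/0.007044 = 3.138 m/s; Re = 1.503e+05; ε/D = 3.8e-05; Haaland → f = 0.0166; ΔP_B = f(L/D)(ρV²/2) = 4.9e+05 Pa.
ΔP_A/ΔP_B = 6.837e+05/4.9e+05 = 1.40.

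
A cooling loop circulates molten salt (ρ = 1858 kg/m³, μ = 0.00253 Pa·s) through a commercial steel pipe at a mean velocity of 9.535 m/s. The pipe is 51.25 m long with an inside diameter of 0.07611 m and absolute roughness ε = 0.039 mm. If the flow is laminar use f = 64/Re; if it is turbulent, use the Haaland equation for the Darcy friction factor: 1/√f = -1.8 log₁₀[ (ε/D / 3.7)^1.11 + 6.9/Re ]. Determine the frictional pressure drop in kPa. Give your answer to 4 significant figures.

ΔP ≈ 1001 kPa

Reynolds number Re = ρVD/μ = 1858 · 9.535 · 0.07611 / 0.00253 = 5.33e+05.
Re > 4000 → turbulent. Relative roughness ε/D = 3.9e-05/0.07611 = 0.000512. Haaland: 1/√f = -1.8 log₁₀[(0.000512/3.7)^1.11 + 6.9/5.33e+05] = -1.8 log₁₀[5.21e-05 + 1.29e-05] = 7.536, so f = 0.01761.
Darcy-Weisbach: ΔP = f(L/D)(ρV²/2) = 0.01761·(51.25/0.07611)·(1858·9.535²/2) = 0.01761·673.4·8.446e+04 = 1.001e+06 Pa.
ΔP = 1.001e+06 Pa = 1001 kPa.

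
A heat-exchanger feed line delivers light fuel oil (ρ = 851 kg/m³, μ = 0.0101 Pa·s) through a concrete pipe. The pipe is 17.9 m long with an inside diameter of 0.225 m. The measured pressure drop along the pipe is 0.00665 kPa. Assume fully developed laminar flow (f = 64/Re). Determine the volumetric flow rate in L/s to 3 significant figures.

For laminar flow, f = 64/Re with Re = ρVD/μ, so Darcy-Weisbach reduces to ΔP = 32μLV/D². Solving for V: V = ΔP·D²/(32μL) = 6.65·(0.225)²/(32·0.0101·17.9) = 0.05819 m/s.
Check: Re = ρVD/μ = 851·0.05819·0.225/0.0101 = 1103 < 2300, so the laminar assumption holds.
Q = V·A = 0.05819·(π/4·0.225²) = 0.002314 m³/s = 2.31 L/s.

Q ≈ 2.31 L/s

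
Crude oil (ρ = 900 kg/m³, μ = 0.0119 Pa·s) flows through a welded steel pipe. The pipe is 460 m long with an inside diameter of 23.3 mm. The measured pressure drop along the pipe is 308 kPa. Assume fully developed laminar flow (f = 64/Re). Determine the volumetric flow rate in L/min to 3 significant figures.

Q ≈ 24.4 L/min

For laminar flow, f = 64/Re with Re = ρVD/μ, so Darcy-Weisbach reduces to ΔP = 32μLV/D². Solving for V: V = ΔP·D²/(32μL) = 3.08e+05·(0.0233)²/(32·0.0119·460) = 0.9546 m/s.
Check: Re = ρVD/μ = 900·0.9546·0.0233/0.0119 = 1682 < 2300, so the laminar assumption holds.
Q = V·A = 0.9546·(π/4·0.0233²) = 0.000407 m³/s = 24.4 L/min.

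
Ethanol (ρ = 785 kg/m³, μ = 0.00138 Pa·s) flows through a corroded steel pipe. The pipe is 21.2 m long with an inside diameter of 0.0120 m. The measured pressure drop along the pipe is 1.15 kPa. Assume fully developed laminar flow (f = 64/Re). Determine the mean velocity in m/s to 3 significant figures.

For laminar flow, f = 64/Re with Re = ρVD/μ, so Darcy-Weisbach reduces to ΔP = 32μLV/D². Solving for V: V = ΔP·D²/(32μL) = 1150·(0.012)²/(32·0.00138·21.2) = 0.1769 m/s.
Check: Re = ρVD/μ = 785·0.1769·0.012/0.00138 = 1207 < 2300, so the laminar assumption holds.

V ≈ 0.177 m/s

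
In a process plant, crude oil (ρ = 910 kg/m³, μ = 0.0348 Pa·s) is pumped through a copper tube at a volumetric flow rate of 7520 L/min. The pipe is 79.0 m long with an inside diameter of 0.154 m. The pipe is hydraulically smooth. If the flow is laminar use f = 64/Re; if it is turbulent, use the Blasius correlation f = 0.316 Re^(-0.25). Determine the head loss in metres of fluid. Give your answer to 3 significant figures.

h_f ≈ 29.2 m

Q = 7520 L/min = 7520/60000 = 0.1253 m³/s.
Cross-sectional area A = πD²/4 = π(0.154)²/4 = 0.01863 m²; mean velocity V = Q/A = 0.1253/0.01863 = 6.729 m/s.
Reynolds number Re = ρVD/μ = 910 · 6.729 · 0.154 / 0.0348 = 2.71e+04.
Re > 4000 → turbulent. Smooth-pipe (Blasius): f = 0.316 Re^(-0.25) = 0.316/(2.71e+04)^0.25 = 0.02463.
Darcy-Weisbach: ΔP = f(L/D)(ρV²/2) = 0.02463·(79/0.154)·(910·6.729²/2) = 0.02463·513·2.06e+04 = 2.603e+05 Pa.
Head loss h_f = ΔP/(ρg) = 2.603e+05/(910·9.81) = 29.2 m.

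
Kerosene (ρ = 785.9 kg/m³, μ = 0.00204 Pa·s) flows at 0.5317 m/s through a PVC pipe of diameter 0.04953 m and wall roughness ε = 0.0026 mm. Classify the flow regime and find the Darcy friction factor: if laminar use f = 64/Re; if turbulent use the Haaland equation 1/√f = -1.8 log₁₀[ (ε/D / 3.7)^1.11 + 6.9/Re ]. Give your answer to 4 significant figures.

Re = ρVD/μ = 785.9·0.5317·0.04953/0.00204 = 1.015e+04.
Re > 4000 → turbulent. ε/D = 2.6e-06/0.04953 = 5.25e-05; Haaland: 1/√f = -1.8 log₁₀[4.16e-06 + 0.00068] = 5.697, so f = 0.03082.

f ≈ 0.03082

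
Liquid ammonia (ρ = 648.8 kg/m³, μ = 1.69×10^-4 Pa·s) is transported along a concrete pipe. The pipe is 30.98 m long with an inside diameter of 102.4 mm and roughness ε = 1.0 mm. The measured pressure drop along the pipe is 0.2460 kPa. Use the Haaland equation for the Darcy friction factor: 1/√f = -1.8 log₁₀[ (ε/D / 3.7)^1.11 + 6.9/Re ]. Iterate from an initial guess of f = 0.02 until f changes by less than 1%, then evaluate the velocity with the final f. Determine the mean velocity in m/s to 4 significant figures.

Rearranging Darcy-Weisbach: V = √(2·ΔP·D/(f·L·ρ)). With ε/D = 0.001/0.1024 = 0.00977, iterate starting from f = 0.02:
  f = 0.02 → V = √(2·246·0.1024/(0.02·30.98·648.8)) = 0.354 m/s; Re = ρVD/μ = 1.392e+05; f → 0.03809
  f = 0.03809 → V = 0.2565 m/s; Re = 1.009e+05; f → 0.03824
Converged (Δf/f < 1%). With the final f = 0.03824: V = √(2·246·0.1024/(0.03824·30.98·648.8)) = 0.256 m/s.

V ≈ 0.2560 m/s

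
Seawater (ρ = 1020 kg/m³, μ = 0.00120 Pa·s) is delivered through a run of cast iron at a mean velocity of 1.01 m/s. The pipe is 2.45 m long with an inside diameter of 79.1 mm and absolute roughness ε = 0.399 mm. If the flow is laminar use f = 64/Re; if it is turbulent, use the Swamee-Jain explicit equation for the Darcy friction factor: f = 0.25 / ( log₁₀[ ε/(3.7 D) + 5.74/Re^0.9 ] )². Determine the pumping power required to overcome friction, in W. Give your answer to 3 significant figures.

Reynolds number Re = ρVD/μ = 1020 · 1.01 · 0.0791 / 0.0012 = 6.791e+04.
Re > 4000 → turbulent. Relative roughness ε/D = 0.000399/0.0791 = 0.00504. Swamee-Jain: f = 0.25/(log₁₀[0.00504/3.7 + 5.74/6.791e+04^0.9])² = 0.25/(log₁₀[0.00136 + 0.000257])² = 0.25/(-2.79)² = 0.03211.
Darcy-Weisbach: ΔP = f(L/D)(ρV²/2) = 0.03211·(2.45/0.0791)·(1020·1.01²/2) = 0.03211·30.97·520.3 = 517.4 Pa.
Q = V·A = 1.01·0.004914 = 0.004963 m³/s.
Pumping power P = QΔP = 0.004963·517.4 = 2.568 W = 2.57 W.

P ≈ 2.57 W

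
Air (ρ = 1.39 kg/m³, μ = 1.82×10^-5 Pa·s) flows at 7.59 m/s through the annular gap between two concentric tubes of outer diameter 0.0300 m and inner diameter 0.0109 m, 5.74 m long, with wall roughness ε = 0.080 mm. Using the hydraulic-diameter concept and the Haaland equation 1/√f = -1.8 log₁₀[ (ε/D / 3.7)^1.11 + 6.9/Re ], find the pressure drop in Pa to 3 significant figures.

Hydraulic diameter D_h = 4A/P = D_o - D_i = 0.03 - 0.0109 = 0.0191 m.
Re = ρVD_h/μ = 1.39·7.59·0.0191/1.82e-05 = 1.107e+04.
ε/D_h = 8e-05/0.0191 = 0.00419; Haaland gives 1/√f = -1.8 log₁₀[0.000537+0.000623] = 5.284, so f = 0.03582.
ΔP = f(L/D_h)(ρV²/2) = 0.03582·5.74/0.0191·40.04 = 430.9 Pa.

ΔP ≈ 431 Pa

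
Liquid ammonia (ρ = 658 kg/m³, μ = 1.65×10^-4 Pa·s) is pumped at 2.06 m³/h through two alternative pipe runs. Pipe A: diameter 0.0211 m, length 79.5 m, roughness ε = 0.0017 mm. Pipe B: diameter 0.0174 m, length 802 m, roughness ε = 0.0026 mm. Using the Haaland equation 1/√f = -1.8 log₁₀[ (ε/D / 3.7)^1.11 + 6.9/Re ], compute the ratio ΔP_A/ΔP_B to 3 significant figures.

ΔP_A/ΔP_B ≈ 0.0381

Pipe A: V = Q/A = 0.0005722/0.0003497 = 1.636 m/s; Re = 1.377e+05; ε/D = 8.06e-05; Haaland → f = 0.01712; ΔP_A = f(L/D)(ρV²/2) = 5.684e+04 Pa.
Pipe B: V = Q/A = 0.0005722/0.0002378 = 2.406 m/s; Re = 1.67e+05; ε/D = 0.000149; Haaland → f = 0.01698; ΔP_B = f(L/D)(ρV²/2) = 1.492e+06 Pa.
ΔP_A/ΔP_B = 5.684e+04/1.492e+06 = 0.0381.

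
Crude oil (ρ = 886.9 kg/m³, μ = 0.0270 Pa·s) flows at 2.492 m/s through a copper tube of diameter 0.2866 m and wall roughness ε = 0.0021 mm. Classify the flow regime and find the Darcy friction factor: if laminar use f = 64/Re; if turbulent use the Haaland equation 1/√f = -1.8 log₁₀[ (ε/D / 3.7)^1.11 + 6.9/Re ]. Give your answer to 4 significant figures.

f ≈ 0.02476

Re = ρVD/μ = 886.9·2.492·0.2866/0.027 = 2.346e+04.
Re > 4000 → turbulent. ε/D = 2.1e-06/0.2866 = 7.33e-06; Haaland: 1/√f = -1.8 log₁₀[4.67e-07 + 0.000294] = 6.355, so f = 0.02476.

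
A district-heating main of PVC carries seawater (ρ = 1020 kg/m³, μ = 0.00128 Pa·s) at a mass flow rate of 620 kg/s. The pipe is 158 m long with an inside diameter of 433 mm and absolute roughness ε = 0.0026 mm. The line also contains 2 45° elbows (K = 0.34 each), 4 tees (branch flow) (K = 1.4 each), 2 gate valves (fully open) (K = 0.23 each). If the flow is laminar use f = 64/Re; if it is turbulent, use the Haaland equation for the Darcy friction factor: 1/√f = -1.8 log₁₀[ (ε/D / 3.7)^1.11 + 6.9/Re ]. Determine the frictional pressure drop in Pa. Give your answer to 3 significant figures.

ΔP ≈ 93600 Pa

A = πD²/4 = π(0.433)²/4 = 0.1473 m²; mean velocity V = ṁ/(ρA) = 620/(1020 · 0.1473) = 4.128 m/s.
Reynolds number Re = ρVD/μ = 1020 · 4.128 · 0.433 / 0.00128 = 1.424e+06.
Re > 4000 → turbulent. Relative roughness ε/D = 2.6e-06/0.433 = 6e-06. Haaland: 1/√f = -1.8 log₁₀[(6e-06/3.7)^1.11 + 6.9/1.424e+06] = -1.8 log₁₀[3.74e-07 + 4.84e-06] = 9.508, so f = 0.01106.
Total minor-loss coefficient ΣK = 2·0.34 + 4·1.4 + 2·0.23 = 6.74.
ΔP = [f·L/D + ΣK]·(ρV²/2) = [0.01106·158/0.433 + 6.74]·(1020·4.128²/2) = [4.036 + 6.74]·8690 = 9.364e+04 Pa.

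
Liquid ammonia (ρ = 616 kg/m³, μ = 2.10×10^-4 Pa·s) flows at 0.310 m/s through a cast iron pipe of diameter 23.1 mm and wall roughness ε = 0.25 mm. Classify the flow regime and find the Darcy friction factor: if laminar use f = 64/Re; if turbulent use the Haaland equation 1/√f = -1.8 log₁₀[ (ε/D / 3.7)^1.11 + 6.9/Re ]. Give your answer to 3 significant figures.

Re = ρVD/μ = 616·0.31·0.0231/0.00021 = 2.101e+04.
Re > 4000 → turbulent. ε/D = 0.00025/0.0231 = 0.0108; Haaland: 1/√f = -1.8 log₁₀[0.00154 + 0.000328] = 4.911, so f = 0.04145.

f ≈ 0.0415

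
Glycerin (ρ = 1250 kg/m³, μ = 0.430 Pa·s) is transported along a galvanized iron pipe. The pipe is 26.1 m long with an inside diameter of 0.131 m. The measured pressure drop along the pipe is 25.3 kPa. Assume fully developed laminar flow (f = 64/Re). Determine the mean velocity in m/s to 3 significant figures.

V ≈ 1.21 m/s

For laminar flow, f = 64/Re with Re = ρVD/μ, so Darcy-Weisbach reduces to ΔP = 32μLV/D². Solving for V: V = ΔP·D²/(32μL) = 2.53e+04·(0.131)²/(32·0.43·26.1) = 1.209 m/s.
Check: Re = ρVD/μ = 1250·1.209·0.131/0.43 = 460.4 < 2300, so the laminar assumption holds.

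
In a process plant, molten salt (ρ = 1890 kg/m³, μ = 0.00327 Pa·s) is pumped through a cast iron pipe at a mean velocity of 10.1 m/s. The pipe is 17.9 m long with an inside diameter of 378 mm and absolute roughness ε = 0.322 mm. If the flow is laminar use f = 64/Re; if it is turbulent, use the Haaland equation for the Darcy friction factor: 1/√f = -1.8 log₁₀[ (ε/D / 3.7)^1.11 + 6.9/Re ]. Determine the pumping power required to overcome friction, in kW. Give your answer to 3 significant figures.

Reynolds number Re = ρVD/μ = 1890 · 10.1 · 0.378 / 0.00327 = 2.207e+06.
Re > 4000 → turbulent. Relative roughness ε/D = 0.000322/0.378 = 0.000852. Haaland: 1/√f = -1.8 log₁₀[(0.000852/3.7)^1.11 + 6.9/2.207e+06] = -1.8 log₁₀[9.16e-05 + 3.13e-06] = 7.242, so f = 0.01907.
Darcy-Weisbach: ΔP = f(L/D)(ρV²/2) = 0.01907·(17.9/0.378)·(1890·10.1²/2) = 0.01907·47.35·9.64e+04 = 8.704e+04 Pa.
Q = V·A = 10.1·0.1122 = 1.133 m³/s.
Pumping power P = QΔP = 1.133·8.704e+04 = 98650 W = 98.6 kW.

P ≈ 98.6 kW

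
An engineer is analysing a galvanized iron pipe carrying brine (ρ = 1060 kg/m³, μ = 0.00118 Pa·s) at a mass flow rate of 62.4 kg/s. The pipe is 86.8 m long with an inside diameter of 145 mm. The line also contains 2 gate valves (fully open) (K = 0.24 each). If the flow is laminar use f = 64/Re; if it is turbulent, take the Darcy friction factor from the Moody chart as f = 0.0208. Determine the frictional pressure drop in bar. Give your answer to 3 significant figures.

ΔP ≈ 0.871 bar

A = πD²/4 = π(0.145)²/4 = 0.01651 m²; mean velocity V = ṁ/(ρA) = 62.4/(1060 · 0.01651) = 3.565 m/s.
Reynolds number Re = ρVD/μ = 1060 · 3.565 · 0.145 / 0.00118 = 4.643e+05.
Re > 4000 → turbulent; use the Moody-chart value f = 0.0208.
Total minor-loss coefficient ΣK = 2·0.24 = 0.48.
ΔP = [f·L/D + ΣK]·(ρV²/2) = [0.0208·86.8/0.145 + 0.48]·(1060·3.565²/2) = [12.45 + 0.48]·6736 = 8.71e+04 Pa.
ΔP = 8.71e+04 Pa = 0.871 bar.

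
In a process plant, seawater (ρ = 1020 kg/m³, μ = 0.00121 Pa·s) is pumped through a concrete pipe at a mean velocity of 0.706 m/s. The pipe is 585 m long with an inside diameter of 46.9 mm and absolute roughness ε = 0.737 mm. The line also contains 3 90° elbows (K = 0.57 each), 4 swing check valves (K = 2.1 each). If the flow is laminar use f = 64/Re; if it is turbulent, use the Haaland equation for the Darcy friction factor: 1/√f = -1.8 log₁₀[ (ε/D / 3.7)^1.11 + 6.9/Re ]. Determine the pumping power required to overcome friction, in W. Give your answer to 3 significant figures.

Reynolds number Re = ρVD/μ = 1020 · 0.706 · 0.0469 / 0.00121 = 2.791e+04.
Re > 4000 → turbulent. Relative roughness ε/D = 0.000737/0.0469 = 0.0157. Haaland: 1/√f = -1.8 log₁₀[(0.0157/3.7)^1.11 + 6.9/2.791e+04] = -1.8 log₁₀[0.00233 + 0.000247] = 4.66, so f = 0.04605.
Total minor-loss coefficient ΣK = 3·0.57 + 4·2.1 = 10.1.
ΔP = [f·L/D + ΣK]·(ρV²/2) = [0.04605·585/0.0469 + 10.1]·(1020·0.706²/2) = [574.3 + 10.1]·254.2 = 1.486e+05 Pa.
Q = V·A = 0.706·0.001728 = 0.00122 m³/s.
Pumping power P = QΔP = 0.00122·1.486e+05 = 181.2 W = 181 W.

P ≈ 181 W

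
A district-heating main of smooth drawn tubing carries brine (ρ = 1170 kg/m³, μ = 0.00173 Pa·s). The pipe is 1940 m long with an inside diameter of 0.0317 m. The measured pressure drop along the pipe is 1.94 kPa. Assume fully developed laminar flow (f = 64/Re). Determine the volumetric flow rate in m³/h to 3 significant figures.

For laminar flow, f = 64/Re with Re = ρVD/μ, so Darcy-Weisbach reduces to ΔP = 32μLV/D². Solving for V: V = ΔP·D²/(32μL) = 1940·(0.0317)²/(32·0.00173·1940) = 0.01815 m/s.
Check: Re = ρVD/μ = 1170·0.01815·0.0317/0.00173 = 389.2 < 2300, so the laminar assumption holds.
Q = V·A = 0.01815·(π/4·0.0317²) = 1.433e-05 m³/s = 0.0516 m³/h.

Q ≈ 0.0516 m³/h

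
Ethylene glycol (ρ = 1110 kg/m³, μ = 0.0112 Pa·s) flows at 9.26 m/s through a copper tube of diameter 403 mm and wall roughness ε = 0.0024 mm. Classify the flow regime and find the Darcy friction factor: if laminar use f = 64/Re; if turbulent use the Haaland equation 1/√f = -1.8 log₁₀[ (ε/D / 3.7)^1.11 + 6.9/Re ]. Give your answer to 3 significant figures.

f ≈ 0.0139

Re = ρVD/μ = 1110·9.26·0.403/0.0112 = 3.698e+05.
Re > 4000 → turbulent. ε/D = 2.4e-06/0.403 = 5.96e-06; Haaland: 1/√f = -1.8 log₁₀[3.71e-07 + 1.87e-05] = 8.497, so f = 0.01385.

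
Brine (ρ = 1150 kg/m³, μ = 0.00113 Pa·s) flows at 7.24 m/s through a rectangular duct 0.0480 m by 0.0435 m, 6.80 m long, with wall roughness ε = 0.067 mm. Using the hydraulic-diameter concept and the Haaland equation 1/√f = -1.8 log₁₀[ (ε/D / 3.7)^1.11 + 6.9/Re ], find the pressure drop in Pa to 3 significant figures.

Hydraulic diameter D_h = 4A/P = 4·(0.048·0.0435)/(2·(0.048+0.0435)) = 0.008352/0.183 = 0.04564 m.
Re = ρVD_h/μ = 1150·7.24·0.04564/0.00113 = 3.363e+05.
ε/D_h = 6.7e-05/0.04564 = 0.00147; Haaland gives 1/√f = -1.8 log₁₀[0.000168+2.05e-05] = 6.706, so f = 0.02224.
ΔP = f(L/D_h)(ρV²/2) = 0.02224·6.8/0.04564·3.014e+04 = 9.986e+04 Pa.

ΔP ≈ 99900 Pa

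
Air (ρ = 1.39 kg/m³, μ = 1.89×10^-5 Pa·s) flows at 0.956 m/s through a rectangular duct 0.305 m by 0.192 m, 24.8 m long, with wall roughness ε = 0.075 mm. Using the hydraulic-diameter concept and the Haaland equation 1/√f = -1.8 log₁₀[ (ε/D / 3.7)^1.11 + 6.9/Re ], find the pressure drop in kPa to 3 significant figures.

Hydraulic diameter D_h = 4A/P = 4·(0.305·0.192)/(2·(0.305+0.192)) = 0.2342/0.994 = 0.2357 m.
Re = ρVD_h/μ = 1.39·0.956·0.2357/1.89e-05 = 1.657e+04.
ε/D_h = 7.5e-05/0.2357 = 0.000318; Haaland gives 1/√f = -1.8 log₁₀[3.07e-05+0.000416] = 6.029, so f = 0.02751.
ΔP = f(L/D_h)(ρV²/2) = 0.02751·24.8/0.2357·0.6352 = 1.839 Pa.
ΔP = 0.00184 kPa.

ΔP ≈ 0.00184 kPa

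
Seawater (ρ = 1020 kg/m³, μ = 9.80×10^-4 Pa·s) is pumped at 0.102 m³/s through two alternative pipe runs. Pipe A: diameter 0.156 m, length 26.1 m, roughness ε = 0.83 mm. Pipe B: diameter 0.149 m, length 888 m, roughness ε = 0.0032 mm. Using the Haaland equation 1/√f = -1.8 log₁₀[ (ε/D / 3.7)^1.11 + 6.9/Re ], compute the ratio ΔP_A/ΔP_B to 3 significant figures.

Pipe A: V = Q/A = 0.102/0.01911 = 5.337 m/s; Re = 8.665e+05; ε/D = 0.00532; Haaland → f = 0.03111; ΔP_A = f(L/D)(ρV²/2) = 7.559e+04 Pa.
Pipe B: V = Q/A = 0.102/0.01744 = 5.85 m/s; Re = 9.072e+05; ε/D = 2.15e-05; Haaland → f = 0.01216; ΔP_B = f(L/D)(ρV²/2) = 1.264e+06 Pa.
ΔP_A/ΔP_B = 7.559e+04/1.264e+06 = 0.0598.

ΔP_A/ΔP_B ≈ 0.0598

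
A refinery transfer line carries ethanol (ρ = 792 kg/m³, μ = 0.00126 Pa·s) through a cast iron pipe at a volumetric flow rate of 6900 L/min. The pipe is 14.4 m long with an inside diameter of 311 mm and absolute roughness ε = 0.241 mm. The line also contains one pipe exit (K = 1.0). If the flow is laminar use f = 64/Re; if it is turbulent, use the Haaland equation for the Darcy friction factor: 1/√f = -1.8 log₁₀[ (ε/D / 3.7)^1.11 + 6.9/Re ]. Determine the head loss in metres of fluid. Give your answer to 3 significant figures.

Q = 6900 L/min = 6900/60000 = 0.115 m³/s.
Cross-sectional area A = πD²/4 = π(0.311)²/4 = 0.07596 m²; mean velocity V = Q/A = 0.115/0.07596 = 1.514 m/s.
Reynolds number Re = ρVD/μ = 792 · 1.514 · 0.311 / 0.00126 = 2.959e+05.
Re > 4000 → turbulent. Relative roughness ε/D = 0.000241/0.311 = 0.000775. Haaland: 1/√f = -1.8 log₁₀[(0.000775/3.7)^1.11 + 6.9/2.959e+05] = -1.8 log₁₀[8.25e-05 + 2.33e-05] = 7.156, so f = 0.01953.
Total minor-loss coefficient ΣK = 1·1 = 1.
ΔP = [f·L/D + ΣK]·(ρV²/2) = [0.01953·14.4/0.311 + 1]·(792·1.514²/2) = [0.9042 + 1]·907.5 = 1728 Pa.
Head loss h_f = ΔP/(ρg) = 1728/(792·9.81) = 0.222 m.

h_f ≈ 0.222 m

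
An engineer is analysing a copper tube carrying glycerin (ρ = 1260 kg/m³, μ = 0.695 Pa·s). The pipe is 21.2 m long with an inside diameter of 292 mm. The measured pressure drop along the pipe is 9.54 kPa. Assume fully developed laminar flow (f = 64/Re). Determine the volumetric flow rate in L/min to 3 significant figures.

Q ≈ 6930 L/min

For laminar flow, f = 64/Re with Re = ρVD/μ, so Darcy-Weisbach reduces to ΔP = 32μLV/D². Solving for V: V = ΔP·D²/(32μL) = 9540·(0.292)²/(32·0.695·21.2) = 1.725 m/s.
Check: Re = ρVD/μ = 1260·1.725·0.292/0.695 = 913.3 < 2300, so the laminar assumption holds.
Q = V·A = 1.725·(π/4·0.292²) = 0.1155 m³/s = 6930 L/min.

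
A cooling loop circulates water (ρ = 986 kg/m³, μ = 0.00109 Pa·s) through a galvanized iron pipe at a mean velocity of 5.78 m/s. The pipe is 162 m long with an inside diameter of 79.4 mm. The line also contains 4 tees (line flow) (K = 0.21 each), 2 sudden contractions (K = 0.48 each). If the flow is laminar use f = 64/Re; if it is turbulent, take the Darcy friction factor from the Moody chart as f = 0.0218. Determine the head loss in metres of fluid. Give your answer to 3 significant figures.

h_f ≈ 78.8 m

Reynolds number Re = ρVD/μ = 986 · 5.78 · 0.0794 / 0.00109 = 4.151e+05.
Re > 4000 → turbulent; use the Moody-chart value f = 0.0218.
Total minor-loss coefficient ΣK = 4·0.21 + 2·0.48 = 1.8.
ΔP = [f·L/D + ΣK]·(ρV²/2) = [0.0218·162/0.0794 + 1.8]·(986·5.78²/2) = [44.48 + 1.8]·1.647e+04 = 7.622e+05 Pa.
Head loss h_f = ΔP/(ρg) = 7.622e+05/(986·9.81) = 78.8 m.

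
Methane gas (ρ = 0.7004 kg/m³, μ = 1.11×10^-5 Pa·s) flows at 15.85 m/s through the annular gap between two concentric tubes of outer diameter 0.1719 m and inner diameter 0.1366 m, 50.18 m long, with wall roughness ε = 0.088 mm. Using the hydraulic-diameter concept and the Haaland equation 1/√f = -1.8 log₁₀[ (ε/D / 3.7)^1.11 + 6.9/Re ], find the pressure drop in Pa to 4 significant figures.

ΔP ≈ 3537 Pa

Hydraulic diameter D_h = 4A/P = D_o - D_i = 0.1719 - 0.1366 = 0.0353 m.
Re = ρVD_h/μ = 0.7004·15.85·0.0353/1.11e-05 = 3.53e+04.
ε/D_h = 8.8e-05/0.0353 = 0.00249; Haaland gives 1/√f = -1.8 log₁₀[0.000302+0.000195] = 5.946, so f = 0.02828.
ΔP = f(L/D_h)(ρV²/2) = 0.02828·50.18/0.0353·87.98 = 3537 Pa.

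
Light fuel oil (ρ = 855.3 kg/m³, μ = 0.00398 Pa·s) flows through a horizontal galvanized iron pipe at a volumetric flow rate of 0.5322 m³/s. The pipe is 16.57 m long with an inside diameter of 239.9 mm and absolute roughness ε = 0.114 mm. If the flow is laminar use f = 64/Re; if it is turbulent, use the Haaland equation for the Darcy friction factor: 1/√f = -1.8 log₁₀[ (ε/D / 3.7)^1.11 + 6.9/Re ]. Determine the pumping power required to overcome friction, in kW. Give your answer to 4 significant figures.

P ≈ 37.64 kW

Cross-sectional area A = πD²/4 = π(0.2399)²/4 = 0.0452 m²; mean velocity V = Q/A = 0.5322/0.0452 = 11.77 m/s.
Reynolds number Re = ρVD/μ = 855.3 · 11.77 · 0.2399 / 0.00398 = 6.07e+05.
Re > 4000 → turbulent. Relative roughness ε/D = 0.000114/0.2399 = 0.000475. Haaland: 1/√f = -1.8 log₁₀[(0.000475/3.7)^1.11 + 6.9/6.07e+05] = -1.8 log₁₀[4.79e-05 + 1.14e-05] = 7.609, so f = 0.01727.
Darcy-Weisbach: ΔP = f(L/D)(ρV²/2) = 0.01727·(16.57/0.2399)·(855.3·11.77²/2) = 0.01727·69.07·5.928e+04 = 7.073e+04 Pa.
Pumping power P = QΔP = 0.5322·7.073e+04 = 37645 W = 37.64 kW.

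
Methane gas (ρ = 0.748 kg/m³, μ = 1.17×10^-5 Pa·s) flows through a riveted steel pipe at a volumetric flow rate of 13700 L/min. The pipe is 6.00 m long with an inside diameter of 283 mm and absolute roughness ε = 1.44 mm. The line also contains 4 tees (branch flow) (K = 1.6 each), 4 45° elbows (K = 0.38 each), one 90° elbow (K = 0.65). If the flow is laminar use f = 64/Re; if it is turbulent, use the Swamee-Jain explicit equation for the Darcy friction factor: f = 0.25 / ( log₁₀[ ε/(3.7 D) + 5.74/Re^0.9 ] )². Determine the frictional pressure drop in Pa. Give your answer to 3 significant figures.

Q = 13700 L/min = 13700/60000 = 0.2283 m³/s.
Cross-sectional area A = πD²/4 = π(0.283)²/4 = 0.0629 m²; mean velocity V = Q/A = 0.2283/0.0629 = 3.63 m/s.
Reynolds number Re = ρVD/μ = 0.748 · 3.63 · 0.283 / 1.17e-05 = 6.568e+04.
Re > 4000 → turbulent. Relative roughness ε/D = 0.00144/0.283 = 0.00509. Swamee-Jain: f = 0.25/(log₁₀[0.00509/3.7 + 5.74/6.568e+04^0.9])² = 0.25/(log₁₀[0.00138 + 0.000265])² = 0.25/(-2.785)² = 0.03223.
Total minor-loss coefficient ΣK = 4·1.6 + 4·0.38 + 1·0.65 = 8.57.
ΔP = [f·L/D + ΣK]·(ρV²/2) = [0.03223·6/0.283 + 8.57]·(0.748·3.63²/2) = [0.6833 + 8.57]·4.928 = 45.6 Pa.

ΔP ≈ 45.6 Pa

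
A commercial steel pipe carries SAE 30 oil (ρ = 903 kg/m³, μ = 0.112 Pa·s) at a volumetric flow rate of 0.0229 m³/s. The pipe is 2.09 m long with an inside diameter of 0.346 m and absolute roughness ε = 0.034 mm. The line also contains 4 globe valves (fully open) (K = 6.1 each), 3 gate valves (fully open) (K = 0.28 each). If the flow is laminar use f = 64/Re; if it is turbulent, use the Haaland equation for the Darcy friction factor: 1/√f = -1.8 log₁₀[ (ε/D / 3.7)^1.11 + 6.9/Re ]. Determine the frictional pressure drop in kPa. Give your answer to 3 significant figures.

Cross-sectional area A = πD²/4 = π(0.346)²/4 = 0.09402 m²; mean velocity V = Q/A = 0.0229/0.09402 = 0.2436 m/s.
Reynolds number Re = ρVD/μ = 903 · 0.2436 · 0.346 / 0.112 = 679.4.
Re < 2300 → laminar flow, so f = 64/Re = 64/679.4 = 0.0942 (the turbulent correlation is not needed).
Total minor-loss coefficient ΣK = 4·6.1 + 3·0.28 = 25.2.
ΔP = [f·L/D + ΣK]·(ρV²/2) = [0.0942·2.09/0.346 + 25.2]·(903·0.2436²/2) = [0.569 + 25.2]·26.78 = 691.2 Pa.
ΔP = 691.2 Pa = 0.691 kPa.

ΔP ≈ 0.691 kPa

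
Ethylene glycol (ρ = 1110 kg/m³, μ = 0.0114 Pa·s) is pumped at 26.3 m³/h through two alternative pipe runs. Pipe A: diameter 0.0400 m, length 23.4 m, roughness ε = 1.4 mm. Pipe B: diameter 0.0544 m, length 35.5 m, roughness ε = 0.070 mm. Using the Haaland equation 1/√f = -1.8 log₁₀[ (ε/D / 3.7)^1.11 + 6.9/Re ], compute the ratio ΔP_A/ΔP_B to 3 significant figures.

ΔP_A/ΔP_B ≈ 6.56

Pipe A: V = Q/A = 0.007306/0.001257 = 5.814 m/s; Re = 2.264e+04; ε/D = 0.035; Haaland → f = 0.0624; ΔP_A = f(L/D)(ρV²/2) = 6.847e+05 Pa.
Pipe B: V = Q/A = 0.007306/0.002324 = 3.143 m/s; Re = 1.665e+04; ε/D = 0.00129; Haaland → f = 0.02918; ΔP_B = f(L/D)(ρV²/2) = 1.044e+05 Pa.
ΔP_A/ΔP_B = 6.847e+05/1.044e+05 = 6.56.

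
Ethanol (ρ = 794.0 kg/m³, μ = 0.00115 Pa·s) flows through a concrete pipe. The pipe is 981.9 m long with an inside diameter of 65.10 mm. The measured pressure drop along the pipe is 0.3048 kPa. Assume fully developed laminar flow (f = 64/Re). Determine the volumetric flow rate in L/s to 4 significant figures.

For laminar flow, f = 64/Re with Re = ρVD/μ, so Darcy-Weisbach reduces to ΔP = 32μLV/D². Solving for V: V = ΔP·D²/(32μL) = 304.8·(0.0651)²/(32·0.00115·981.9) = 0.03575 m/s.
Check: Re = ρVD/μ = 794·0.03575·0.0651/0.00115 = 1607 < 2300, so the laminar assumption holds.
Q = V·A = 0.03575·(π/4·0.0651²) = 0.000119 m³/s = 0.1190 L/s.

Q ≈ 0.1190 L/s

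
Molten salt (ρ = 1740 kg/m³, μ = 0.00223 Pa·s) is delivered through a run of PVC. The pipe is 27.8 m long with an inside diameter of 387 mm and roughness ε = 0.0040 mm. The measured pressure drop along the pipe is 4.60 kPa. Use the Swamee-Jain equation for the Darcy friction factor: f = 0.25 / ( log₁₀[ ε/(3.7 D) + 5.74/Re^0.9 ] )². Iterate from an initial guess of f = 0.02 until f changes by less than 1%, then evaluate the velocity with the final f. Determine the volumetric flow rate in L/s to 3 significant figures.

Q ≈ 286 L/s

Rearranging Darcy-Weisbach: V = √(2·ΔP·D/(f·L·ρ)). With ε/D = 4e-06/0.387 = 1.03e-05, iterate starting from f = 0.02:
  f = 0.02 → V = √(2·4600·0.387/(0.02·27.8·1740)) = 1.918 m/s; Re = ρVD/μ = 5.793e+05; f → 0.01293
  f = 0.01293 → V = 2.385 m/s; Re = 7.203e+05; f → 0.01248
  f = 0.01248 → V = 2.428 m/s; Re = 7.332e+05; f → 0.01245
Converged (Δf/f < 1%). With the final f = 0.01245: V = √(2·4600·0.387/(0.01245·27.8·1740)) = 2.432 m/s.
Q = V·A = 2.432·(π/4·0.387²) = 0.286 m³/s = 286 L/s.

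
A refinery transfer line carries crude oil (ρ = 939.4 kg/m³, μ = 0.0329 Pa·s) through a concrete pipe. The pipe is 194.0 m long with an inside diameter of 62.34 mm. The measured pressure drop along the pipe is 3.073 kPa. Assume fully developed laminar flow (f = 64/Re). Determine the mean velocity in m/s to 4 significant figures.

V ≈ 0.05847 m/s

For laminar flow, f = 64/Re with Re = ρVD/μ, so Darcy-Weisbach reduces to ΔP = 32μLV/D². Solving for V: V = ΔP·D²/(32μL) = 3073·(0.06234)²/(32·0.0329·194) = 0.05847 m/s.
Check: Re = ρVD/μ = 939.4·0.05847·0.06234/0.0329 = 104.1 < 2300, so the laminar assumption holds.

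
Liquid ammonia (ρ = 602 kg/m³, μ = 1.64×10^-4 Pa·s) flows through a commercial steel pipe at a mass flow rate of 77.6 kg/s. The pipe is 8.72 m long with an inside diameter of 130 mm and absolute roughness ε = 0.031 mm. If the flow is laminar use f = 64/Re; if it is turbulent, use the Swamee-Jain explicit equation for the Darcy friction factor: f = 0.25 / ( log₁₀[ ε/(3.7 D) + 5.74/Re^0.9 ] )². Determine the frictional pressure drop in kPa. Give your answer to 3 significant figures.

A = πD²/4 = π(0.13)²/4 = 0.01327 m²; mean velocity V = ṁ/(ρA) = 77.6/(602 · 0.01327) = 9.712 m/s.
Reynolds number Re = ρVD/μ = 602 · 9.712 · 0.13 / 0.000164 = 4.634e+06.
Re > 4000 → turbulent. Relative roughness ε/D = 3.1e-05/0.13 = 0.000238. Swamee-Jain: f = 0.25/(log₁₀[0.000238/3.7 + 5.74/4.634e+06^0.9])² = 0.25/(log₁₀[6.44e-05 + 5.75e-06])² = 0.25/(-4.154)² = 0.01449.
Darcy-Weisbach: ΔP = f(L/D)(ρV²/2) = 0.01449·(8.72/0.13)·(602·9.712²/2) = 0.01449·67.08·2.839e+04 = 2.759e+04 Pa.
ΔP = 2.759e+04 Pa = 27.6 kPa.

ΔP ≈ 27.6 kPa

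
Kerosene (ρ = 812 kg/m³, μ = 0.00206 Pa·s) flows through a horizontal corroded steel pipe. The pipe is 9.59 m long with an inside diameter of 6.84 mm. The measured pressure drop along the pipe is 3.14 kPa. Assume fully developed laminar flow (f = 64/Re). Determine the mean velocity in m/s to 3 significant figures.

V ≈ 0.232 m/s

For laminar flow, f = 64/Re with Re = ρVD/μ, so Darcy-Weisbach reduces to ΔP = 32μLV/D². Solving for V: V = ΔP·D²/(32μL) = 3140·(0.00684)²/(32·0.00206·9.59) = 0.2324 m/s.
Check: Re = ρVD/μ = 812·0.2324·0.00684/0.00206 = 626.5 < 2300, so the laminar assumption holds.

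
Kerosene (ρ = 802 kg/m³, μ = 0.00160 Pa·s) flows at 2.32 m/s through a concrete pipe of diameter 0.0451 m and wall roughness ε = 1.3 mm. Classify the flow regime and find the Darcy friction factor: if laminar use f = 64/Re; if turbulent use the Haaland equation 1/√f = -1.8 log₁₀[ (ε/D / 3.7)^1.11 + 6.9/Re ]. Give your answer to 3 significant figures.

Re = ρVD/μ = 802·2.32·0.0451/0.0016 = 5.245e+04.
Re > 4000 → turbulent. ε/D = 0.0013/0.0451 = 0.0288; Haaland: 1/√f = -1.8 log₁₀[0.00457 + 0.000132] = 4.19, so f = 0.05695.

f ≈ 0.0569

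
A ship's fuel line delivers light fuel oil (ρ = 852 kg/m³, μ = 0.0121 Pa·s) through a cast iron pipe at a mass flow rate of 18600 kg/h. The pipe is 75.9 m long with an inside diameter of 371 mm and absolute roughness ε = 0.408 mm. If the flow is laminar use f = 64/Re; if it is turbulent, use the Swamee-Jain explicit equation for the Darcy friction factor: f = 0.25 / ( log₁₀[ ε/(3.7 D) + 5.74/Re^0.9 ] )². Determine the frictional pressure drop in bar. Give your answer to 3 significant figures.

ΔP ≈ 1.20×10^-4 bar

ṁ = 18600 kg/h = 18600/3600 = 5.167 kg/s.
A = πD²/4 = π(0.371)²/4 = 0.1081 m²; mean velocity V = ṁ/(ρA) = 5.167/(852 · 0.1081) = 0.0561 m/s.
Reynolds number Re = ρVD/μ = 852 · 0.0561 · 0.371 / 0.0121 = 1465.
Re < 2300 → laminar flow, so f = 64/Re = 64/1465 = 0.04367 (the turbulent correlation is not needed).
Darcy-Weisbach: ΔP = f(L/D)(ρV²/2) = 0.04367·(75.9/0.371)·(852·0.0561²/2) = 0.04367·204.6·1.341 = 11.98 Pa.
ΔP = 11.98 Pa = 1.20×10^-4 bar.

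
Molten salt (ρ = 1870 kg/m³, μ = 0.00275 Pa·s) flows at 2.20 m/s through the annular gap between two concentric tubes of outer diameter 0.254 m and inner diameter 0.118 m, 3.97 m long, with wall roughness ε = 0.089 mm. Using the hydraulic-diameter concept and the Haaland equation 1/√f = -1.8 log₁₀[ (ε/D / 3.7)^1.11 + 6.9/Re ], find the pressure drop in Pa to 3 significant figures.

ΔP ≈ 2560 Pa

Hydraulic diameter D_h = 4A/P = D_o - D_i = 0.254 - 0.118 = 0.136 m.
Re = ρVD_h/μ = 1870·2.2·0.136/0.00275 = 2.035e+05.
ε/D_h = 8.9e-05/0.136 = 0.000654; Haaland gives 1/√f = -1.8 log₁₀[6.84e-05+3.39e-05] = 7.182, so f = 0.01939.
ΔP = f(L/D_h)(ρV²/2) = 0.01939·3.97/0.136·4525 = 2561 Pa.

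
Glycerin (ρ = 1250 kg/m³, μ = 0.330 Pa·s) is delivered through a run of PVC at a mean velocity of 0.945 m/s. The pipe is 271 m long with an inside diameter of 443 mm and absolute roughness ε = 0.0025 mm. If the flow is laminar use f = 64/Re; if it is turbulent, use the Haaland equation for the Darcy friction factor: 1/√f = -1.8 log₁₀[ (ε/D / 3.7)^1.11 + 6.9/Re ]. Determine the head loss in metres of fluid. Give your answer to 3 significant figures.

Reynolds number Re = ρVD/μ = 1250 · 0.945 · 0.443 / 0.33 = 1586.
Re < 2300 → laminar flow, so f = 64/Re = 64/1586 = 0.04036 (the turbulent correlation is not needed).
Darcy-Weisbach: ΔP = f(L/D)(ρV²/2) = 0.04036·(271/0.443)·(1250·0.945²/2) = 0.04036·611.7·558.1 = 1.378e+04 Pa.
Head loss h_f = ΔP/(ρg) = 1.378e+04/(1250·9.81) = 1.12 m.

h_f ≈ 1.12 m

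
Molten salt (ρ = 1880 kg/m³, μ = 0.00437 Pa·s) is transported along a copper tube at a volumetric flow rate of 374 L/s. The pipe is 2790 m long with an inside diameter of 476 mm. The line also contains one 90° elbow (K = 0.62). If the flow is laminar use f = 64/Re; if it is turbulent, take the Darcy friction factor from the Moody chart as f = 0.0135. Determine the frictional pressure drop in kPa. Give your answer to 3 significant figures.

Q = 374 L/s = 374/1000 = 0.374 m³/s.
Cross-sectional area A = πD²/4 = π(0.476)²/4 = 0.178 m²; mean velocity V = Q/A = 0.374/0.178 = 2.102 m/s.
Reynolds number Re = ρVD/μ = 1880 · 2.102 · 0.476 / 0.00437 = 4.304e+05.
Re > 4000 → turbulent; use the Moody-chart value f = 0.0135.
Total minor-loss coefficient ΣK = 1·0.62 = 0.62.
ΔP = [f·L/D + ΣK]·(ρV²/2) = [0.0135·2790/0.476 + 0.62]·(1880·2.102²/2) = [79.13 + 0.62]·4152 = 3.311e+05 Pa.
ΔP = 3.311e+05 Pa = 331 kPa.

ΔP ≈ 331 kPa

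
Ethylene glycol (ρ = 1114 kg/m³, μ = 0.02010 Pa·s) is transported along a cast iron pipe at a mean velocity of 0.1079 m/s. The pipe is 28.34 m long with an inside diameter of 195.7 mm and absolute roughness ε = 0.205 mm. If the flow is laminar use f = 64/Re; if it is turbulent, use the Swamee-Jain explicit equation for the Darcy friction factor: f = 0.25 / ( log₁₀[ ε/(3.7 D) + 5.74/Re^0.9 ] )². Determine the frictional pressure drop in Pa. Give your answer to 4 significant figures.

ΔP ≈ 51.36 Pa

Reynolds number Re = ρVD/μ = 1114 · 0.1079 · 0.1957 / 0.0201 = 1170.
Re < 2300 → laminar flow, so f = 64/Re = 64/1170 = 0.05469 (the turbulent correlation is not needed).
Darcy-Weisbach: ΔP = f(L/D)(ρV²/2) = 0.05469·(28.34/0.1957)·(1114·0.1079²/2) = 0.05469·144.8·6.485 = 51.36 Pa.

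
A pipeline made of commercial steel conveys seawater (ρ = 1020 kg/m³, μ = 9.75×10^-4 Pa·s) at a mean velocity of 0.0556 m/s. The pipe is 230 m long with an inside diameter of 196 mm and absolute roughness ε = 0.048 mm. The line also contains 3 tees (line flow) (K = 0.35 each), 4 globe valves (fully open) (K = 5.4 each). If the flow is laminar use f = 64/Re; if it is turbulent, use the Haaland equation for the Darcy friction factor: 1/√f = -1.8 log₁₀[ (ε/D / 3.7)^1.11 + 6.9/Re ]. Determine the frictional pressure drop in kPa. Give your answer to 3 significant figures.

ΔP ≈ 0.0914 kPa

Reynolds number Re = ρVD/μ = 1020 · 0.0556 · 0.196 / 0.000975 = 1.14e+04.
Re > 4000 → turbulent. Relative roughness ε/D = 4.8e-05/0.196 = 0.000245. Haaland: 1/√f = -1.8 log₁₀[(0.000245/3.7)^1.11 + 6.9/1.14e+04] = -1.8 log₁₀[2.3e-05 + 0.000605] = 5.763, so f = 0.0301.
Total minor-loss coefficient ΣK = 3·0.35 + 4·5.4 = 22.7.
ΔP = [f·L/D + ΣK]·(ρV²/2) = [0.0301·230/0.196 + 22.7]·(1020·0.0556²/2) = [35.33 + 22.7]·1.577 = 91.41 Pa.
ΔP = 91.41 Pa = 0.0914 kPa.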